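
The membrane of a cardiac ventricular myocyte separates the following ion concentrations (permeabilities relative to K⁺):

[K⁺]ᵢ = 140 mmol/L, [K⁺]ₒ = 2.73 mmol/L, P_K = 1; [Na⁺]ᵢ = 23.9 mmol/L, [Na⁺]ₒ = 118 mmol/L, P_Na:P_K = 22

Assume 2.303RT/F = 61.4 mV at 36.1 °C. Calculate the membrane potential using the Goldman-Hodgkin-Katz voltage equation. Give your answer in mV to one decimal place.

Vm = 61.4 · log₁₀[(Σ P·[cation]ₒ + Σ P·[anion]ᵢ) / (Σ P·[cation]ᵢ + Σ P·[anion]ₒ)]
Numerator = 1×2.73 + 22×118 = 2599
Denominator = 1×140 + 22×23.9 = 665.8
Vm = 61.4 · log₁₀(3.9032) = 61.4 × (0.5914) = 36.31 mV

36.3 mV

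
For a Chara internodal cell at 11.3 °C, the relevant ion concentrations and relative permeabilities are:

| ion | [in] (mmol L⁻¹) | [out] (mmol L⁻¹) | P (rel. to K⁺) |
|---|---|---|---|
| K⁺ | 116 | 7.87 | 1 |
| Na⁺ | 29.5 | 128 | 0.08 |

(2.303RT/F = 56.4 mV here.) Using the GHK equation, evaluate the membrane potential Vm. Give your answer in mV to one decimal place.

Vm = 56.4 · log₁₀[(Σ P·[cation]ₒ + Σ P·[anion]ᵢ) / (Σ P·[cation]ᵢ + Σ P·[anion]ₒ)]
Numerator = 1×7.87 + 0.08×128 = 18.11
Denominator = 1×116 + 0.08×29.5 = 118.4
Vm = 56.4 · log₁₀(0.15301) = 56.4 × (-0.8153) = -45.98 mV

-46.0 mV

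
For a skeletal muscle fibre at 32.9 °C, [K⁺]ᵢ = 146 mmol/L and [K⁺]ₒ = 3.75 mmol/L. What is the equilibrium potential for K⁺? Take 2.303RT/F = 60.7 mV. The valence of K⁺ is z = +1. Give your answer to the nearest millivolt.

E = (60.7/z) · log₁₀([K⁺]_out/[K⁺]_in) with z = +1.
= (60.7/1) · log₁₀(3.75/146) = 60.70 · log₁₀(0.02568)
= 60.70 · (-1.5903) = -96.53 mV

-97 mV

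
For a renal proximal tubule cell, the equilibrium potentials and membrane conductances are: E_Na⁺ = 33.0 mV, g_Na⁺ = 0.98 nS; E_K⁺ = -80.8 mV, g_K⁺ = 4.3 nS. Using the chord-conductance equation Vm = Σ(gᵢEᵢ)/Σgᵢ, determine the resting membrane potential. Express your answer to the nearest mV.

Σ gᵢEᵢ = 0.98·(33.0) + 4.3·(-80.8) = -315.10
Σ gᵢ = 0.98 + 4.3 = 5.28
Vm = -315.10 / 5.28 = -59.68 mV

-60 mV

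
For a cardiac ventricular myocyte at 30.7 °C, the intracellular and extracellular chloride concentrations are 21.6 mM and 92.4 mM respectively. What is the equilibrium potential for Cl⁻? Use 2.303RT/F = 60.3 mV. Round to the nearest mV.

E = (60.3/z) · log₁₀([Cl⁻]_out/[Cl⁻]_in) with z = -1.
For an anion, dividing by z = -1 reverses the sign.
= (60.3/-1) · log₁₀(92.4/21.6) = -60.30 · log₁₀(4.278)
= -60.30 · (0.6312) = -38.06 mV

-38 mV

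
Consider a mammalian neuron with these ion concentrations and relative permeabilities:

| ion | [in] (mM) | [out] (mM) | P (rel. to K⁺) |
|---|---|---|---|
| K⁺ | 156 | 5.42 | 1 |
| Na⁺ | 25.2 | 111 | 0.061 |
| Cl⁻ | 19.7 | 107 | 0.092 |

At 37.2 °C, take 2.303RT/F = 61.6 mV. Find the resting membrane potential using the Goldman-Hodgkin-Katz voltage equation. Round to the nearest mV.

Vm = 61.6 · log₁₀[(Σ P·[cation]ₒ + Σ P·[anion]ᵢ) / (Σ P·[cation]ᵢ + Σ P·[anion]ₒ)]
Numerator = 1×5.42 + 0.061×111 + 0.092×19.7 = 14
Denominator = 1×156 + 0.061×25.2 + 0.092×107 = 167.4
Vm = 61.6 · log₁₀(0.083662) = 61.6 × (-1.0775) = -66.37 mV

-66 mV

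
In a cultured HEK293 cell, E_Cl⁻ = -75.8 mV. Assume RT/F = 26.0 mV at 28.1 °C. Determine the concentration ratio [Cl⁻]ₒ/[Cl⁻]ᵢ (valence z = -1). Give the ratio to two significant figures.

18

ln([out]/[in]) = E·z/(26.0) = -75.8 × -1 / 26.0 = 2.9154
[out]/[in] = e^(2.9154) = 18.46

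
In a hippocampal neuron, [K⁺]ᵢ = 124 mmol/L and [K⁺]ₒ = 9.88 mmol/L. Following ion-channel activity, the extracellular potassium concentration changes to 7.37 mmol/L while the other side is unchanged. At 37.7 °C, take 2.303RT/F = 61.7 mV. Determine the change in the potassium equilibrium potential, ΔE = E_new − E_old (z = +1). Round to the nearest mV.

E_old = (61.7/1)·log₁₀(9.88/124) = -67.79 mV
E_new = (61.7/1)·log₁₀(7.37/124) = -75.64 mV
ΔE = -75.64 − (-67.79) = -7.85 mV

-8 mV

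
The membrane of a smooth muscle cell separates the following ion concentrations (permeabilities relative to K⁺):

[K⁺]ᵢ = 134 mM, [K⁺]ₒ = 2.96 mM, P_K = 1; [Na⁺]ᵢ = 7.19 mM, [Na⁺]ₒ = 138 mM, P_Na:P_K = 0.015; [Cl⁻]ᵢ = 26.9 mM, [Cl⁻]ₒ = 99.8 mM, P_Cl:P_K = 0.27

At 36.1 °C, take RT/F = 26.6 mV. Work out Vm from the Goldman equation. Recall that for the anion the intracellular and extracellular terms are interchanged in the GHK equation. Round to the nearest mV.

-68 mV

Vm = 26.6 · ln[(Σ P·[cation]ₒ + Σ P·[anion]ᵢ) / (Σ P·[cation]ᵢ + Σ P·[anion]ₒ)]
Numerator = 1×2.96 + 0.015×138 + 0.27×26.9 = 12.29
Denominator = 1×134 + 0.015×7.19 + 0.27×99.8 = 161.1
Vm = 26.6 · ln(0.076329) = 26.6 × (-2.5727) = -68.43 mV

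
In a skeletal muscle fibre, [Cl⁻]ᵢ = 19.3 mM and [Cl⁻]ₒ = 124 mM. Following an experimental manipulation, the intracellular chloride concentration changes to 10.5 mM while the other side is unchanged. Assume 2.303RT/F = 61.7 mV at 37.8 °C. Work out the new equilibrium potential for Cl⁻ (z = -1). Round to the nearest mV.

After the shift: [Cl⁻]_out = 124, [Cl⁻]_in = 10.5 mM.
E_new = (61.7/-1)·log₁₀(124/10.5) = -61.70 · (1.0722) = -66.16 mV

-66 mV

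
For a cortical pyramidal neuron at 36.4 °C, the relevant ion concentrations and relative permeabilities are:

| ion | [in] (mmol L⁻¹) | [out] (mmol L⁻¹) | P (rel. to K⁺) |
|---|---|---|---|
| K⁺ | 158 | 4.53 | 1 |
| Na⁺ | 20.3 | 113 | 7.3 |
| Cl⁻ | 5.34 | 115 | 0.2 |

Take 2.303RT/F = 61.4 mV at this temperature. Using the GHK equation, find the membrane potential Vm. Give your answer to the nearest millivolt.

Vm = 61.4 · log₁₀[(Σ P·[cation]ₒ + Σ P·[anion]ᵢ) / (Σ P·[cation]ᵢ + Σ P·[anion]ₒ)]
Numerator = 1×4.53 + 7.3×113 + 0.2×5.34 = 830.5
Denominator = 1×158 + 7.3×20.3 + 0.2×115 = 329.2
Vm = 61.4 · log₁₀(2.5229) = 61.4 × (0.4019) = 24.68 mV

25 mV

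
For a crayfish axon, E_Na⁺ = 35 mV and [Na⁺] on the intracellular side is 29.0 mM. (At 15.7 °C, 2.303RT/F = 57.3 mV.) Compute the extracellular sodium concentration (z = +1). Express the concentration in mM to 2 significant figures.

120 mM

Nernst: E = (57.3/1) · log₁₀([out]/[in]), so log₁₀([out]/[in]) = 35.0 × 1 / 57.3 = 0.6108.
[out]/[in] = 10^(0.6108) = 4.082.
[out] = 4.082 × 29.0 = 118.4 mM.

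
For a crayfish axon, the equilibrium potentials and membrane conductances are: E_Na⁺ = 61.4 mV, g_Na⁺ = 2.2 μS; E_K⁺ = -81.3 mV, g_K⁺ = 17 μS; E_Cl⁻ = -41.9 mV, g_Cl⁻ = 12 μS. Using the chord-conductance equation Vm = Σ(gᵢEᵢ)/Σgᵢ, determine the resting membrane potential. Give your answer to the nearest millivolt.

-56 mV

Σ gᵢEᵢ = 2.2·(61.4) + 17·(-81.3) + 12·(-41.9) = -1749.82
Σ gᵢ = 2.2 + 17 + 12 = 31.2
Vm = -1749.82 / 31.2 = -56.08 mV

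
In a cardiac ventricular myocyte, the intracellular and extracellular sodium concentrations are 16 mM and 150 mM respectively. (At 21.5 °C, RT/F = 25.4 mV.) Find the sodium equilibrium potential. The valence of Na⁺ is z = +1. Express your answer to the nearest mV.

E = (25.4/z) · ln([Na⁺]_out/[Na⁺]_in) with z = +1.
= (25.4/1) · ln(150/16) = 25.40 · ln(9.375)
= 25.40 · (2.2380) = 56.85 mV

57 mV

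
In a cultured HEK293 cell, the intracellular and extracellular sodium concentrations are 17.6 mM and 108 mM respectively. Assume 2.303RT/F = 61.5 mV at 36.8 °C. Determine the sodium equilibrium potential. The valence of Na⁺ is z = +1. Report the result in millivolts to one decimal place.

E = (61.5/z) · log₁₀([Na⁺]_out/[Na⁺]_in) with z = +1.
= (61.5/1) · log₁₀(108/17.6) = 61.50 · log₁₀(6.136)
= 61.50 · (0.7879) = 48.46 mV

48.5 mV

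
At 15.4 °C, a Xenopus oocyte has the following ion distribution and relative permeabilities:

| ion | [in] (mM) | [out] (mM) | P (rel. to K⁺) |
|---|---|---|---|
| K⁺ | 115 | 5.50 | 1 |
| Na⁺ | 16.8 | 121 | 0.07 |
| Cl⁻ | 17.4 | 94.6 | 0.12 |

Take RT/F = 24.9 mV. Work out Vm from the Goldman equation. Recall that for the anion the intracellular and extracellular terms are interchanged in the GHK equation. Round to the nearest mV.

-52 mV

Vm = 24.9 · ln[(Σ P·[cation]ₒ + Σ P·[anion]ᵢ) / (Σ P·[cation]ᵢ + Σ P·[anion]ₒ)]
Numerator = 1×5.50 + 0.07×121 + 0.12×17.4 = 16.06
Denominator = 1×115 + 0.07×16.8 + 0.12×94.6 = 127.5
Vm = 24.9 · ln(0.12592) = 24.9 × (-2.0721) = -51.60 mV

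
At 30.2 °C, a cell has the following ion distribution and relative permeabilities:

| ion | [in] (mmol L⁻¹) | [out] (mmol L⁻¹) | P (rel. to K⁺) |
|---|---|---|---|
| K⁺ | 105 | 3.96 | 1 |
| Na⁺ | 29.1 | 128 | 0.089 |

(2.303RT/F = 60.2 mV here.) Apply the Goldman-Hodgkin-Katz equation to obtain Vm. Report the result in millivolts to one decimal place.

-50.9 mV

Vm = 60.2 · log₁₀[(Σ P·[cation]ₒ + Σ P·[anion]ᵢ) / (Σ P·[cation]ᵢ + Σ P·[anion]ₒ)]
Numerator = 1×3.96 + 0.089×128 = 15.35
Denominator = 1×105 + 0.089×29.1 = 107.6
Vm = 60.2 · log₁₀(0.14269) = 60.2 × (-0.8456) = -50.91 mV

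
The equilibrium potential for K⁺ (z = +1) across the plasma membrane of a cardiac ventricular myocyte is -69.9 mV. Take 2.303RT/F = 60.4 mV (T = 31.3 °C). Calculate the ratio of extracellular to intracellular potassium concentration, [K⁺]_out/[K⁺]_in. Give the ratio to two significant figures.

0.070

log₁₀([out]/[in]) = E·z/(60.4) = -69.9 × 1 / 60.4 = -1.1573
[out]/[in] = 10^(-1.1573) = 0.06962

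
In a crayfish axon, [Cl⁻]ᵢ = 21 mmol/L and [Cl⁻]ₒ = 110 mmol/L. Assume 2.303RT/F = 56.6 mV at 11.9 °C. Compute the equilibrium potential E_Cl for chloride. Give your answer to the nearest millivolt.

-41 mV

E = (56.6/z) · log₁₀([Cl⁻]_out/[Cl⁻]_in) with z = -1.
For an anion, dividing by z = -1 reverses the sign.
= (56.6/-1) · log₁₀(110/21) = -56.60 · log₁₀(5.238)
= -56.60 · (0.7192) = -40.71 mV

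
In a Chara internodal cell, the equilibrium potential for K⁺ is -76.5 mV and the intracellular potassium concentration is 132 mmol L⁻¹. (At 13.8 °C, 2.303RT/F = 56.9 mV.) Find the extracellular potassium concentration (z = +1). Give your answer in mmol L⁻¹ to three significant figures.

Nernst: E = (56.9/1) · log₁₀([out]/[in]), so log₁₀([out]/[in]) = -76.5 × 1 / 56.9 = -1.3445.
[out]/[in] = 10^(-1.3445) = 0.04524.
[out] = 0.04524 × 132 = 5.972 mmol L⁻¹.

5.97 mmol L⁻¹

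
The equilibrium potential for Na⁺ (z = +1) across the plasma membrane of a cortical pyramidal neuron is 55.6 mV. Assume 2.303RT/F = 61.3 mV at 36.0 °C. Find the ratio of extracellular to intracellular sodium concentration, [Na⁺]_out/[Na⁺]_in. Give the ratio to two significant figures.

log₁₀([out]/[in]) = E·z/(61.3) = 55.6 × 1 / 61.3 = 0.9070
[out]/[in] = 10^(0.9070) = 8.073

8.1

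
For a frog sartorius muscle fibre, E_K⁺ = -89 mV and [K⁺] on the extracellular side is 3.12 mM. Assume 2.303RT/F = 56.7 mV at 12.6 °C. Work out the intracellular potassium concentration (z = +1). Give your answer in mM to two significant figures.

120 mM

Nernst: E = (56.7/1) · log₁₀([out]/[in]), so log₁₀([out]/[in]) = -89.0 × 1 / 56.7 = -1.5697.
[out]/[in] = 10^(-1.5697) = 0.02694.
[in] = 3.12 / 0.02694 = 115.8 mM.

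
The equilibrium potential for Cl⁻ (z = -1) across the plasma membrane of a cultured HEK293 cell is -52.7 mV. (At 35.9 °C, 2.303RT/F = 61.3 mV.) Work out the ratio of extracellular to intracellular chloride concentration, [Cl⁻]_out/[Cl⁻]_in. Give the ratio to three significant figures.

7.24

log₁₀([out]/[in]) = E·z/(61.3) = -52.7 × -1 / 61.3 = 0.8597
[out]/[in] = 10^(0.8597) = 7.239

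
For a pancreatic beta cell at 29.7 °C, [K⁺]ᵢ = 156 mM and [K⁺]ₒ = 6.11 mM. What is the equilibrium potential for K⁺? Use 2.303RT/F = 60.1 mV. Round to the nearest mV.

-85 mV

E = (60.1/z) · log₁₀([K⁺]_out/[K⁺]_in) with z = +1.
= (60.1/1) · log₁₀(6.11/156) = 60.10 · log₁₀(0.03917)
= 60.10 · (-1.4071) = -84.57 mV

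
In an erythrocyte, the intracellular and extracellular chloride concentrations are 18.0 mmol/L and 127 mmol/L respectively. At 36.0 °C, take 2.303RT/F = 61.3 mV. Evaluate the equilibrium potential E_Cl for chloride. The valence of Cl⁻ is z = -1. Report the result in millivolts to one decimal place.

-52.0 mV

E = (61.3/z) · log₁₀([Cl⁻]_out/[Cl⁻]_in) with z = -1.
For an anion, dividing by z = -1 reverses the sign.
= (61.3/-1) · log₁₀(127/18.0) = -61.30 · log₁₀(7.056)
= -61.30 · (0.8485) = -52.01 mV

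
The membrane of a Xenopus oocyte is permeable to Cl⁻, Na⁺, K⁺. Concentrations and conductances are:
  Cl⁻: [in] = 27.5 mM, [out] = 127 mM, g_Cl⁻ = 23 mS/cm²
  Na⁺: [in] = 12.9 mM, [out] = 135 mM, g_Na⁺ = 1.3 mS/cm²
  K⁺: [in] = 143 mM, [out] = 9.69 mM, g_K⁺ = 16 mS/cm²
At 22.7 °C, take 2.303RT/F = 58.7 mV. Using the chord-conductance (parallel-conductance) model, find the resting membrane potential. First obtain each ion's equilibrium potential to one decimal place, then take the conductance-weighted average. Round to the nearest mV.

-48 mV

E_Cl⁻ = (58.7/-1)·log₁₀(127/27.5) = -39.0 mV
E_Na⁺ = (58.7/1)·log₁₀(135/12.9) = 59.9 mV
E_K⁺ = (58.7/1)·log₁₀(9.69/143) = -68.6 mV
Vm = (Σ gᵢEᵢ)/(Σ gᵢ) = (23·-39.0 + 1.3·59.9 + 16·-68.6) / (23 + 1.3 + 16)
= -1916.73 / 40.3 = -47.56 mV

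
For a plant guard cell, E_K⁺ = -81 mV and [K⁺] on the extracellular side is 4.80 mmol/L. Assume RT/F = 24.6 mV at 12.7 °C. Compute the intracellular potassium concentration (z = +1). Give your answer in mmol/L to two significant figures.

130 mmol/L

Nernst: E = (24.6/1) · ln([out]/[in]), so ln([out]/[in]) = -81.0 × 1 / 24.6 = -3.2927.
[out]/[in] = e^(-3.2927) = 0.03715.
[in] = 4.80 / 0.03715 = 129.2 mmol/L.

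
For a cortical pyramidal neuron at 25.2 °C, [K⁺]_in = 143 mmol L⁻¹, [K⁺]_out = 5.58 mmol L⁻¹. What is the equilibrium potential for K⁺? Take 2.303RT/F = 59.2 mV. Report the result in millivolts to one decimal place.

-83.4 mV

E = (59.2/z) · log₁₀([K⁺]_out/[K⁺]_in) with z = +1.
= (59.2/1) · log₁₀(5.58/143) = 59.20 · log₁₀(0.03902)
= 59.20 · (-1.4087) = -83.40 mV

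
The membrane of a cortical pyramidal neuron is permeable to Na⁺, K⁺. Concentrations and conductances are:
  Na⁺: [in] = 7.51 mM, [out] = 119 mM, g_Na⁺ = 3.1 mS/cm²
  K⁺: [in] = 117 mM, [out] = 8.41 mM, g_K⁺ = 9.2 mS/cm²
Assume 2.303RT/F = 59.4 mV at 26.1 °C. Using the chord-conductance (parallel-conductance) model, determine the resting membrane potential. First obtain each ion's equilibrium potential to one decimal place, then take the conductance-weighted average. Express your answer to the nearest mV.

E_Na⁺ = (59.4/1)·log₁₀(119/7.51) = 71.3 mV
E_K⁺ = (59.4/1)·log₁₀(8.41/117) = -67.9 mV
Vm = (Σ gᵢEᵢ)/(Σ gᵢ) = (3.1·71.3 + 9.2·-67.9) / (3.1 + 9.2)
= -403.65 / 12.3 = -32.82 mV

-33 mV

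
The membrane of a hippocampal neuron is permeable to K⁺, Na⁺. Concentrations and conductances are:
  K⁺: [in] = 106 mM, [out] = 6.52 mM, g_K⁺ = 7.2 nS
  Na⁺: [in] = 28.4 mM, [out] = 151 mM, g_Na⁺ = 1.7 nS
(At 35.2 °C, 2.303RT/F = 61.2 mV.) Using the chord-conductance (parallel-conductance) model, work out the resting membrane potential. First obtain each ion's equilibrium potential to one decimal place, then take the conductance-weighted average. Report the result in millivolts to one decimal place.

E_K⁺ = (61.2/1)·log₁₀(6.52/106) = -74.1 mV
E_Na⁺ = (61.2/1)·log₁₀(151/28.4) = 44.4 mV
Vm = (Σ gᵢEᵢ)/(Σ gᵢ) = (7.2·-74.1 + 1.7·44.4) / (7.2 + 1.7)
= -458.04 / 8.9 = -51.47 mV

-51.5 mV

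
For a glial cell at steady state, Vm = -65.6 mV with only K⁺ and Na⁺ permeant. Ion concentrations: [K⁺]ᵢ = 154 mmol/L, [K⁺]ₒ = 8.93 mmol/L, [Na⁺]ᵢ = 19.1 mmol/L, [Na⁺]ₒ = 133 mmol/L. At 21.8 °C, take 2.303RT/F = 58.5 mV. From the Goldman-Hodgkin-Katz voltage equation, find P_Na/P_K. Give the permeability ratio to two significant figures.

0.021

Let α = P_Na/P_K. GHK: Vm = 58.5·log₁₀[(Kₒ + α·Naₒ)/(Kᵢ + α·Naᵢ)].
10^(Vm/58.5) = 10^(-65.6/58.5) = 0.075619
So 0.075619·(Kᵢ + α·Naᵢ) = Kₒ + α·Naₒ → α = (0.075619·154.0 − 8.93) / (133.0 − 0.075619·19.1)
α = (11.65 − 8.93) / (133.0 − 1.444) = 2.715/131.6 = 0.02064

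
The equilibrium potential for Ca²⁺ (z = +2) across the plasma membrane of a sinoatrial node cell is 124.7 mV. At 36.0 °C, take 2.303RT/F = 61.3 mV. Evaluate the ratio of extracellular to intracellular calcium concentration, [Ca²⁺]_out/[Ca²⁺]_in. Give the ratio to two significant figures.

log₁₀([out]/[in]) = E·z/(61.3) = 124.7 × 2 / 61.3 = 4.0685
[out]/[in] = 10^(4.0685) = 1.171e+04

12000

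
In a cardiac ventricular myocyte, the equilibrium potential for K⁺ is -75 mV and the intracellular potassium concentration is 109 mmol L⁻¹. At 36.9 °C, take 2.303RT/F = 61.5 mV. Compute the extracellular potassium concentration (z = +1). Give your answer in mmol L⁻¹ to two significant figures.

Nernst: E = (61.5/1) · log₁₀([out]/[in]), so log₁₀([out]/[in]) = -75.0 × 1 / 61.5 = -1.2195.
[out]/[in] = 10^(-1.2195) = 0.06032.
[out] = 0.06032 × 109 = 6.575 mmol L⁻¹.

6.6 mmol L⁻¹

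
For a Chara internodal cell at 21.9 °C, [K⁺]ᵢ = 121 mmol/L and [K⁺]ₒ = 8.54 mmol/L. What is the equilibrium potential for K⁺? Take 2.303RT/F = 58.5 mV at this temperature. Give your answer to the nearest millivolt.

-67 mV

E = (58.5/z) · log₁₀([K⁺]_out/[K⁺]_in) with z = +1.
= (58.5/1) · log₁₀(8.54/121) = 58.50 · log₁₀(0.07058)
= 58.50 · (-1.1513) = -67.35 mV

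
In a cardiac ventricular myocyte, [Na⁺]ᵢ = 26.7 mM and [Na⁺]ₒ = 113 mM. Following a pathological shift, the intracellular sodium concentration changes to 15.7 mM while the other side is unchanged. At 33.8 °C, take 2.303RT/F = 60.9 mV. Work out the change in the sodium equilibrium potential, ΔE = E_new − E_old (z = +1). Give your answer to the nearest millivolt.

E_old = (60.9/1)·log₁₀(113/26.7) = 38.16 mV
E_new = (60.9/1)·log₁₀(113/15.7) = 52.20 mV
ΔE = 52.20 − (38.16) = 14.04 mV

14 mV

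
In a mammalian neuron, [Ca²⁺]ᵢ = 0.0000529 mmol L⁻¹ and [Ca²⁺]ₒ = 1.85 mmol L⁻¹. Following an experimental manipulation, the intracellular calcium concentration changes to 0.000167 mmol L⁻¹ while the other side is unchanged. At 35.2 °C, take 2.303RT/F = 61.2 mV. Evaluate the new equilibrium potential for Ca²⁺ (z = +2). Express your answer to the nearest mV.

After the shift: [Ca²⁺]_out = 1.85, [Ca²⁺]_in = 0.000167 mmol L⁻¹.
E_new = (61.2/2)·log₁₀(1.85/0.000167) = 30.60 · (4.0445) = 123.76 mV

124 mV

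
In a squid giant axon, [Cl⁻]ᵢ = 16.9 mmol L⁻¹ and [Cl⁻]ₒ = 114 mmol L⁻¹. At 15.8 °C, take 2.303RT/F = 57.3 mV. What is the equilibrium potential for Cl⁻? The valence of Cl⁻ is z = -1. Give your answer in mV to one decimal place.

-47.5 mV

E = (57.3/z) · log₁₀([Cl⁻]_out/[Cl⁻]_in) with z = -1.
For an anion, dividing by z = -1 reverses the sign.
= (57.3/-1) · log₁₀(114/16.9) = -57.30 · log₁₀(6.746)
= -57.30 · (0.8290) = -47.50 mV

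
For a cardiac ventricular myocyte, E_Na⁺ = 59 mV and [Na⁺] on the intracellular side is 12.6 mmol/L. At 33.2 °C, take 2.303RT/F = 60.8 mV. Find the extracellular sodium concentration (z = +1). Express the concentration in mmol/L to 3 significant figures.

118 mmol/L

Nernst: E = (60.8/1) · log₁₀([out]/[in]), so log₁₀([out]/[in]) = 59.0 × 1 / 60.8 = 0.9704.
[out]/[in] = 10^(0.9704) = 9.341.
[out] = 9.341 × 12.6 = 117.7 mmol/L.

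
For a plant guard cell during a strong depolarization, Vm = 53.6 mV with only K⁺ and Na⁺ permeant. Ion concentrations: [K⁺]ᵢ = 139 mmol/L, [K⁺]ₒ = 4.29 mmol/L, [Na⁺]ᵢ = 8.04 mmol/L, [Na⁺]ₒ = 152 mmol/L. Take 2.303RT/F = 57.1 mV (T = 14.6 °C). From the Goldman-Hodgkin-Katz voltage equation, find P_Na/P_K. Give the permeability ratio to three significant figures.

Let α = P_Na/P_K. GHK: Vm = 57.1·log₁₀[(Kₒ + α·Naₒ)/(Kᵢ + α·Naᵢ)].
10^(Vm/57.1) = 10^(53.6/57.1) = 8.6837
So 8.6837·(Kᵢ + α·Naᵢ) = Kₒ + α·Naₒ → α = (8.6837·139.0 − 4.29) / (152.0 − 8.6837·8.04)
α = (1207 − 4.29) / (152.0 − 69.82) = 1203/82.18 = 14.63

14.6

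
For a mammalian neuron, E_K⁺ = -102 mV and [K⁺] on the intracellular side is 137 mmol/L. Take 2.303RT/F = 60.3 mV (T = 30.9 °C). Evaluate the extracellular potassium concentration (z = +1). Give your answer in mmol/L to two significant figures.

Nernst: E = (60.3/1) · log₁₀([out]/[in]), so log₁₀([out]/[in]) = -102.0 × 1 / 60.3 = -1.6915.
[out]/[in] = 10^(-1.6915) = 0.02035.
[out] = 0.02035 × 137 = 2.787 mmol/L.

2.8 mmol/L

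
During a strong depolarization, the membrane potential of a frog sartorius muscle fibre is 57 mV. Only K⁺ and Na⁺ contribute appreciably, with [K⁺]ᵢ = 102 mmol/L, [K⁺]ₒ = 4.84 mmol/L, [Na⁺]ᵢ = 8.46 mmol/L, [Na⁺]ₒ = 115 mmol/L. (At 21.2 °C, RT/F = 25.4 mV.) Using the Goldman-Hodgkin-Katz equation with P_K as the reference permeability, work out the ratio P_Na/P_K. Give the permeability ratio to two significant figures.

27

Let α = P_Na/P_K. GHK: Vm = 25.4·ln[(Kₒ + α·Naₒ)/(Kᵢ + α·Naᵢ)].
e^(Vm/25.4) = e^(57.0/25.4) = 9.4319
So 9.4319·(Kᵢ + α·Naᵢ) = Kₒ + α·Naₒ → α = (9.4319·102.0 − 4.84) / (115.0 − 9.4319·8.46)
α = (962.1 − 4.84) / (115.0 − 79.79) = 957.2/35.21 = 27.19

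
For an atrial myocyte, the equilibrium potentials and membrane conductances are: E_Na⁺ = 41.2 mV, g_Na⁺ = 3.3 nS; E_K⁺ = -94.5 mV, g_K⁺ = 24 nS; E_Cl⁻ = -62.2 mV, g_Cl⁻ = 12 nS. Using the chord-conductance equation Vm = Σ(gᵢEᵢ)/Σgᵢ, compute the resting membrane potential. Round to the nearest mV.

-73 mV

Σ gᵢEᵢ = 3.3·(41.2) + 24·(-94.5) + 12·(-62.2) = -2878.44
Σ gᵢ = 3.3 + 24 + 12 = 39.3
Vm = -2878.44 / 39.3 = -73.24 mV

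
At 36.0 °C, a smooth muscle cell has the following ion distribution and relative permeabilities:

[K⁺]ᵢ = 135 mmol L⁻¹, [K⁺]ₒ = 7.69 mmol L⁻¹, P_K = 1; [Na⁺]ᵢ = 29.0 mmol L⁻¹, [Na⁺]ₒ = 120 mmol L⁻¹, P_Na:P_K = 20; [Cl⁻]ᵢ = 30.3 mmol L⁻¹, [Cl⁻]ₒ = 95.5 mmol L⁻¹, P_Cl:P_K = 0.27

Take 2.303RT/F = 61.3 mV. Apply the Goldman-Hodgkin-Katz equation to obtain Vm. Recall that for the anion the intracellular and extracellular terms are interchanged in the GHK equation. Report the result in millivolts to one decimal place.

31.5 mV

Vm = 61.3 · log₁₀[(Σ P·[cation]ₒ + Σ P·[anion]ᵢ) / (Σ P·[cation]ᵢ + Σ P·[anion]ₒ)]
Numerator = 1×7.69 + 20×120 + 0.27×30.3 = 2416
Denominator = 1×135 + 20×29.0 + 0.27×95.5 = 740.8
Vm = 61.3 · log₁₀(3.2612) = 61.3 × (0.5134) = 31.47 mV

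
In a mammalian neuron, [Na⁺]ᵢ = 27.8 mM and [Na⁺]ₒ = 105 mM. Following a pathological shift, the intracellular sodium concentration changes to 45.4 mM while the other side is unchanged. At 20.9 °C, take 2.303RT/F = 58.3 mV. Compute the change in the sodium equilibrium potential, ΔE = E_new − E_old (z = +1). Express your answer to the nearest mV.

E_old = (58.3/1)·log₁₀(105/27.8) = 33.65 mV
E_new = (58.3/1)·log₁₀(105/45.4) = 21.23 mV
ΔE = 21.23 − (33.65) = -12.42 mV

-12 mV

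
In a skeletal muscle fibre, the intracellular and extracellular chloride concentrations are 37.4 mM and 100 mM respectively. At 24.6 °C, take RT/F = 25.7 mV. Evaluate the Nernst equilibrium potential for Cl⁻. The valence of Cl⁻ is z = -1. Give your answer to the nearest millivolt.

-25 mV

E = (25.7/z) · ln([Cl⁻]_out/[Cl⁻]_in) with z = -1.
For an anion, dividing by z = -1 reverses the sign.
= (25.7/-1) · ln(100/37.4) = -25.70 · ln(2.674)
= -25.70 · (0.9835) = -25.28 mV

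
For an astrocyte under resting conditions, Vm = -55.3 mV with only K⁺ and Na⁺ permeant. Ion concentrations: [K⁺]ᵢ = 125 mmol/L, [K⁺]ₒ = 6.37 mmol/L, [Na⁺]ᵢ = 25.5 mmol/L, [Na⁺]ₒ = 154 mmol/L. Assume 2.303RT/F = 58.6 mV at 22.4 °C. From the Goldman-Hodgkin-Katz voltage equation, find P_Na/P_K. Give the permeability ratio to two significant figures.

0.052

Let α = P_Na/P_K. GHK: Vm = 58.6·log₁₀[(Kₒ + α·Naₒ)/(Kᵢ + α·Naᵢ)].
10^(Vm/58.6) = 10^(-55.3/58.6) = 0.11385
So 0.11385·(Kᵢ + α·Naᵢ) = Kₒ + α·Naₒ → α = (0.11385·125.0 − 6.37) / (154.0 − 0.11385·25.5)
α = (14.23 − 6.37) / (154.0 − 2.903) = 7.861/151.1 = 0.05202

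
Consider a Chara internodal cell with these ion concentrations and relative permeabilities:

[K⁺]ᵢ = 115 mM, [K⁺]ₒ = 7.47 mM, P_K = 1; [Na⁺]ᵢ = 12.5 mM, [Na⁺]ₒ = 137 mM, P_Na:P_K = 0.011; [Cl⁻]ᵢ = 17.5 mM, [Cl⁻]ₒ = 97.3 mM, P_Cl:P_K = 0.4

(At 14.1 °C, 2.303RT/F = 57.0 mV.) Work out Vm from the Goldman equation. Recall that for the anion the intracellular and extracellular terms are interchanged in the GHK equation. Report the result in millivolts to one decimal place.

-56.1 mV

Vm = 57.0 · log₁₀[(Σ P·[cation]ₒ + Σ P·[anion]ᵢ) / (Σ P·[cation]ᵢ + Σ P·[anion]ₒ)]
Numerator = 1×7.47 + 0.011×137 + 0.4×17.5 = 15.98
Denominator = 1×115 + 0.011×12.5 + 0.4×97.3 = 154.1
Vm = 57.0 · log₁₀(0.10371) = 57.0 × (-0.9842) = -56.10 mV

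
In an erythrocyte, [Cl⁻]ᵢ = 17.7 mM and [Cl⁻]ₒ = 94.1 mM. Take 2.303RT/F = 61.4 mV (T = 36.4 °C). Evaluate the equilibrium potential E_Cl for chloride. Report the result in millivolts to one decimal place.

-44.6 mV

E = (61.4/z) · log₁₀([Cl⁻]_out/[Cl⁻]_in) with z = -1.
For an anion, dividing by z = -1 reverses the sign.
= (61.4/-1) · log₁₀(94.1/17.7) = -61.40 · log₁₀(5.316)
= -61.40 · (0.7256) = -44.55 mV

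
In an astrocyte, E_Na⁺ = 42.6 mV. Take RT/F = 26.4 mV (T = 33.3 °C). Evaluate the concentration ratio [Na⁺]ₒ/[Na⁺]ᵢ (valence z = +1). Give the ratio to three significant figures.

5.02

ln([out]/[in]) = E·z/(26.4) = 42.6 × 1 / 26.4 = 1.6136
[out]/[in] = e^(1.6136) = 5.021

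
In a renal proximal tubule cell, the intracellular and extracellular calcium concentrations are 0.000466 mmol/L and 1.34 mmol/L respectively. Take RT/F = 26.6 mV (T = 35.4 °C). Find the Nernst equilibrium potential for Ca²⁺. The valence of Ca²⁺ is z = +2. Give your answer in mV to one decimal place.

105.9 mV

E = (26.6/z) · ln([Ca²⁺]_out/[Ca²⁺]_in) with z = +2.
= (26.6/2) · ln(1.34/0.000466) = 13.30 · ln(2876)
= 13.30 · (7.9640) = 105.92 mV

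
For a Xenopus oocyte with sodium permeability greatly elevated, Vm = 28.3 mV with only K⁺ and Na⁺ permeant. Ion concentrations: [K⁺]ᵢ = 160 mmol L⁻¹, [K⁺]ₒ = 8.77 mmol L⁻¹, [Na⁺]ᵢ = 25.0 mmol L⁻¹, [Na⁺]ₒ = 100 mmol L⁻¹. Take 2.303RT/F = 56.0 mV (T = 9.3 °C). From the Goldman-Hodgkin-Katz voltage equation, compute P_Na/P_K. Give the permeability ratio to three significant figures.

25.2

Let α = P_Na/P_K. GHK: Vm = 56.0·log₁₀[(Kₒ + α·Naₒ)/(Kᵢ + α·Naᵢ)].
10^(Vm/56.0) = 10^(28.3/56.0) = 3.2015
So 3.2015·(Kᵢ + α·Naᵢ) = Kₒ + α·Naₒ → α = (3.2015·160.0 − 8.77) / (100.0 − 3.2015·25.0)
α = (512.2 − 8.77) / (100.0 − 80.04) = 503.5/19.96 = 25.22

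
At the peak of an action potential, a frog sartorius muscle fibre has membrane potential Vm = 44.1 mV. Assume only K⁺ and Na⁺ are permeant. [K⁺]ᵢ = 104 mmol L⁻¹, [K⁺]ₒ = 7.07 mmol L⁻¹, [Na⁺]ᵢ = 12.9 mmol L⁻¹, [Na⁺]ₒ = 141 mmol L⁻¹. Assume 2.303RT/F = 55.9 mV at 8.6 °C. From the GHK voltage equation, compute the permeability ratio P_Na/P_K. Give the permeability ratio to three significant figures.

Let α = P_Na/P_K. GHK: Vm = 55.9·log₁₀[(Kₒ + α·Naₒ)/(Kᵢ + α·Naᵢ)].
10^(Vm/55.9) = 10^(44.1/55.9) = 6.1505
So 6.1505·(Kᵢ + α·Naᵢ) = Kₒ + α·Naₒ → α = (6.1505·104.0 − 7.07) / (141.0 − 6.1505·12.9)
α = (639.6 − 7.07) / (141.0 − 79.34) = 632.6/61.66 = 10.26

10.3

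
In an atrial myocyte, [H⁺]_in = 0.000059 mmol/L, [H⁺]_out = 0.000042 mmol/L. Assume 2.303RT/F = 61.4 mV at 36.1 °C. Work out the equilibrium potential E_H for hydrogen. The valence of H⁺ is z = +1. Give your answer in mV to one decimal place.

-9.1 mV

E = (61.4/z) · log₁₀([H⁺]_out/[H⁺]_in) with z = +1.
= (61.4/1) · log₁₀(0.000042/0.000059) = 61.40 · log₁₀(0.7119)
= 61.40 · (-0.1476) = -9.06 mV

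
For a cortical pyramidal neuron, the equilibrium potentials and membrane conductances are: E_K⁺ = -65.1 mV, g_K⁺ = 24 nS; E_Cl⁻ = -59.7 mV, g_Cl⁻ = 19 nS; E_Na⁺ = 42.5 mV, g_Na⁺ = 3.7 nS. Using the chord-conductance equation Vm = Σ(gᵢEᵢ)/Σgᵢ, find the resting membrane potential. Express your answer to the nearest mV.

Σ gᵢEᵢ = 24·(-65.1) + 19·(-59.7) + 3.7·(42.5) = -2539.45
Σ gᵢ = 24 + 19 + 3.7 = 46.7
Vm = -2539.45 / 46.7 = -54.38 mV

-54 mV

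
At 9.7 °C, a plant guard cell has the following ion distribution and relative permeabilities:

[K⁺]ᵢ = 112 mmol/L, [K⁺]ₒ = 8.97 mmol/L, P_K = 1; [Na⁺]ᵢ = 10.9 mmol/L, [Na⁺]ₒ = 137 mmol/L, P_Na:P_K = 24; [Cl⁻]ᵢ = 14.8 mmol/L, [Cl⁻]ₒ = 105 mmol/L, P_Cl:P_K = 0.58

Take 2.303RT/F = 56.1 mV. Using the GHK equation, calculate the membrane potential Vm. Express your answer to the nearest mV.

49 mV

Vm = 56.1 · log₁₀[(Σ P·[cation]ₒ + Σ P·[anion]ᵢ) / (Σ P·[cation]ᵢ + Σ P·[anion]ₒ)]
Numerator = 1×8.97 + 24×137 + 0.58×14.8 = 3306
Denominator = 1×112 + 24×10.9 + 0.58×105 = 434.5
Vm = 56.1 · log₁₀(7.6077) = 56.1 × (0.8813) = 49.44 mV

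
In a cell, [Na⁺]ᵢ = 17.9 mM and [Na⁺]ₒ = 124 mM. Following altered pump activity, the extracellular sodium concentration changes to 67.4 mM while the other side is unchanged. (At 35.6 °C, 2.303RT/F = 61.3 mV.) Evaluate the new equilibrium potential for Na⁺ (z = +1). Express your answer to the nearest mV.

35 mV

After the shift: [Na⁺]_out = 67.4, [Na⁺]_in = 17.9 mM.
E_new = (61.3/1)·log₁₀(67.4/17.9) = 61.30 · (0.5758) = 35.30 mV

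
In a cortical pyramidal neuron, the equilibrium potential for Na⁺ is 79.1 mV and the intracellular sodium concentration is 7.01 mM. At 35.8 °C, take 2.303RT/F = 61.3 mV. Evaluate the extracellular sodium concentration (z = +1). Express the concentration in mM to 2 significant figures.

140 mM

Nernst: E = (61.3/1) · log₁₀([out]/[in]), so log₁₀([out]/[in]) = 79.1 × 1 / 61.3 = 1.2904.
[out]/[in] = 10^(1.2904) = 19.52.
[out] = 19.52 × 7.01 = 136.8 mM.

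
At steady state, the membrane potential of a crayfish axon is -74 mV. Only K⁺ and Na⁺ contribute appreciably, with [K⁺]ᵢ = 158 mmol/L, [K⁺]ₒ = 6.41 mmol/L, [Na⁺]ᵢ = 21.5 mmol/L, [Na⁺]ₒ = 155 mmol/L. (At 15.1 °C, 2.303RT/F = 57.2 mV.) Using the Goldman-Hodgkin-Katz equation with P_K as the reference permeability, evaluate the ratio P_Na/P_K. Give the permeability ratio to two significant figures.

Let α = P_Na/P_K. GHK: Vm = 57.2·log₁₀[(Kₒ + α·Naₒ)/(Kᵢ + α·Naᵢ)].
10^(Vm/57.2) = 10^(-74.0/57.2) = 0.05085
So 0.05085·(Kᵢ + α·Naᵢ) = Kₒ + α·Naₒ → α = (0.05085·158.0 − 6.41) / (155.0 − 0.05085·21.5)
α = (8.034 − 6.41) / (155.0 − 1.093) = 1.624/153.9 = 0.01055

0.011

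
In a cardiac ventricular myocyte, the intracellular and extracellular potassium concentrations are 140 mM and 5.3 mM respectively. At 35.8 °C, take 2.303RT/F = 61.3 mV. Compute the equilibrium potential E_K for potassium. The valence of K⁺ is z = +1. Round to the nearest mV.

E = (61.3/z) · log₁₀([K⁺]_out/[K⁺]_in) with z = +1.
= (61.3/1) · log₁₀(5.3/140) = 61.30 · log₁₀(0.03786)
= 61.30 · (-1.4219) = -87.16 mV

-87 mV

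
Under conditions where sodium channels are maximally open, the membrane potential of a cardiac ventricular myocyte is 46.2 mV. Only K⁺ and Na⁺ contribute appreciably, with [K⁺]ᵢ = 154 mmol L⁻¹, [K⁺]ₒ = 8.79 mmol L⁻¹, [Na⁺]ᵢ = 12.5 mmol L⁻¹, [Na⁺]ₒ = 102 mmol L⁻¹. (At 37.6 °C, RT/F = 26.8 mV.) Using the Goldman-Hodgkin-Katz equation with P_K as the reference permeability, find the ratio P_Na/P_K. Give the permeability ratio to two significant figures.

27

Let α = P_Na/P_K. GHK: Vm = 26.8·ln[(Kₒ + α·Naₒ)/(Kᵢ + α·Naᵢ)].
e^(Vm/26.8) = e^(46.2/26.8) = 5.6062
So 5.6062·(Kᵢ + α·Naᵢ) = Kₒ + α·Naₒ → α = (5.6062·154.0 − 8.79) / (102.0 − 5.6062·12.5)
α = (863.4 − 8.79) / (102.0 − 70.08) = 854.6/31.92 = 26.77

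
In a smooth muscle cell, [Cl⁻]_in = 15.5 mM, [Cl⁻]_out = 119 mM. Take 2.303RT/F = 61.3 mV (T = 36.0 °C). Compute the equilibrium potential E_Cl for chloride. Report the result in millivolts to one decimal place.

-54.3 mV

E = (61.3/z) · log₁₀([Cl⁻]_out/[Cl⁻]_in) with z = -1.
For an anion, dividing by z = -1 reverses the sign.
= (61.3/-1) · log₁₀(119/15.5) = -61.30 · log₁₀(7.677)
= -61.30 · (0.8852) = -54.26 mV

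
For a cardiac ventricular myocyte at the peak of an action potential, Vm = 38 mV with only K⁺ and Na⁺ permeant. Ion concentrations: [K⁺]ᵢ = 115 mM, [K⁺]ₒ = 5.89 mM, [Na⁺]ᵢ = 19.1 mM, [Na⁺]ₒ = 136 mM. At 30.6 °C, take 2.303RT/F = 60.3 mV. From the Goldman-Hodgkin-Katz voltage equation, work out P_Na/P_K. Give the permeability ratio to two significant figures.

Let α = P_Na/P_K. GHK: Vm = 60.3·log₁₀[(Kₒ + α·Naₒ)/(Kᵢ + α·Naᵢ)].
10^(Vm/60.3) = 10^(38.0/60.3) = 4.2676
So 4.2676·(Kᵢ + α·Naᵢ) = Kₒ + α·Naₒ → α = (4.2676·115.0 − 5.89) / (136.0 − 4.2676·19.1)
α = (490.8 − 5.89) / (136.0 − 81.51) = 484.9/54.49 = 8.899

8.9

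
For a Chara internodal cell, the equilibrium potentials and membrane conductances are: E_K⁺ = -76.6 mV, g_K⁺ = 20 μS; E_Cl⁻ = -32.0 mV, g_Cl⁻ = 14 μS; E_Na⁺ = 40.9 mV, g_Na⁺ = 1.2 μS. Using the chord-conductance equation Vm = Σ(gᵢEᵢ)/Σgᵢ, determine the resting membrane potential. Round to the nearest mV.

-55 mV

Σ gᵢEᵢ = 20·(-76.6) + 14·(-32.0) + 1.2·(40.9) = -1930.92
Σ gᵢ = 20 + 14 + 1.2 = 35.2
Vm = -1930.92 / 35.2 = -54.86 mV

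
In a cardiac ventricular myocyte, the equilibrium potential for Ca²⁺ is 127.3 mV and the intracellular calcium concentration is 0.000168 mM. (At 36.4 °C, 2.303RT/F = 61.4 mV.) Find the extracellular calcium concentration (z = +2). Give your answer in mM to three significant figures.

2.35 mM

Nernst: E = (61.4/2) · log₁₀([out]/[in]), so log₁₀([out]/[in]) = 127.3 × 2 / 61.4 = 4.1466.
[out]/[in] = 10^(4.1466) = 1.401e+04.
[out] = 1.401e+04 × 0.000168 = 2.354 mM.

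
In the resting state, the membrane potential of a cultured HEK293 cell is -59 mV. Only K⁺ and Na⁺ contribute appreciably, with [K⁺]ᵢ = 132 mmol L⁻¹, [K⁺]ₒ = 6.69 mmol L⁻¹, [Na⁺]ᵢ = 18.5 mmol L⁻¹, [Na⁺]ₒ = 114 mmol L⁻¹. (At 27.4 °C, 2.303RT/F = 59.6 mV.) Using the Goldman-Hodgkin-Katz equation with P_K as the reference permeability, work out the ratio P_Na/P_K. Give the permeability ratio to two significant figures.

0.061

Let α = P_Na/P_K. GHK: Vm = 59.6·log₁₀[(Kₒ + α·Naₒ)/(Kᵢ + α·Naᵢ)].
10^(Vm/59.6) = 10^(-59.0/59.6) = 0.10235
So 0.10235·(Kᵢ + α·Naᵢ) = Kₒ + α·Naₒ → α = (0.10235·132.0 − 6.69) / (114.0 − 0.10235·18.5)
α = (13.51 − 6.69) / (114.0 − 1.893) = 6.82/112.1 = 0.06083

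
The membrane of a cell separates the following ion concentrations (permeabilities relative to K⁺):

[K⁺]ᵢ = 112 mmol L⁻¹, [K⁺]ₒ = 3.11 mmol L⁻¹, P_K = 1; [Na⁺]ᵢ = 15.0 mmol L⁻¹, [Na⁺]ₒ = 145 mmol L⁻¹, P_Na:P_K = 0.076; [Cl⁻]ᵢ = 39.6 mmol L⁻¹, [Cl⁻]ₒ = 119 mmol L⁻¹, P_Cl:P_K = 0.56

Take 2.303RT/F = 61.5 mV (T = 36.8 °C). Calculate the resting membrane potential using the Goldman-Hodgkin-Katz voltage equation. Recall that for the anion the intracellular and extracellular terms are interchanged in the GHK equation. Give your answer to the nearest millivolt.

Vm = 61.5 · log₁₀[(Σ P·[cation]ₒ + Σ P·[anion]ᵢ) / (Σ P·[cation]ᵢ + Σ P·[anion]ₒ)]
Numerator = 1×3.11 + 0.076×145 + 0.56×39.6 = 36.31
Denominator = 1×112 + 0.076×15.0 + 0.56×119 = 179.8
Vm = 61.5 · log₁₀(0.20195) = 61.5 × (-0.6948) = -42.73 mV

-43 mV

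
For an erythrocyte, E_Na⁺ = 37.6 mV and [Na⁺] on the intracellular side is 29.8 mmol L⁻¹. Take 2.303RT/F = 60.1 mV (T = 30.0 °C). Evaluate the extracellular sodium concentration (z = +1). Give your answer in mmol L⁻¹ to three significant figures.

126 mmol L⁻¹

Nernst: E = (60.1/1) · log₁₀([out]/[in]), so log₁₀([out]/[in]) = 37.6 × 1 / 60.1 = 0.6256.
[out]/[in] = 10^(0.6256) = 4.223.
[out] = 4.223 × 29.8 = 125.8 mmol L⁻¹.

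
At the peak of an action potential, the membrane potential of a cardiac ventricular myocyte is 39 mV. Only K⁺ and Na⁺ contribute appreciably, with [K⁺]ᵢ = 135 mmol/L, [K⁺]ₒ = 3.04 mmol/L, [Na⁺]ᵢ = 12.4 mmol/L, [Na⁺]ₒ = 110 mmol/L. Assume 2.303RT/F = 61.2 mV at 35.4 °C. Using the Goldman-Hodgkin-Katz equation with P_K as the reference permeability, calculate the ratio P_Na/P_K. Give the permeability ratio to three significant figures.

Let α = P_Na/P_K. GHK: Vm = 61.2·log₁₀[(Kₒ + α·Naₒ)/(Kᵢ + α·Naᵢ)].
10^(Vm/61.2) = 10^(39.0/61.2) = 4.3377
So 4.3377·(Kᵢ + α·Naᵢ) = Kₒ + α·Naₒ → α = (4.3377·135.0 − 3.04) / (110.0 − 4.3377·12.4)
α = (585.6 − 3.04) / (110.0 − 53.79) = 582.5/56.21 = 10.36

10.4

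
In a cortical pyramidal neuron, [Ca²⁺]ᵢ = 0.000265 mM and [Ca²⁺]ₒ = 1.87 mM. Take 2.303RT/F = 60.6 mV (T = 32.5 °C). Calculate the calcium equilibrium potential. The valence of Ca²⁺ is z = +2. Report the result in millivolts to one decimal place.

E = (60.6/z) · log₁₀([Ca²⁺]_out/[Ca²⁺]_in) with z = +2.
= (60.6/2) · log₁₀(1.87/0.000265) = 30.30 · log₁₀(7057)
= 30.30 · (3.8486) = 116.61 mV

116.6 mV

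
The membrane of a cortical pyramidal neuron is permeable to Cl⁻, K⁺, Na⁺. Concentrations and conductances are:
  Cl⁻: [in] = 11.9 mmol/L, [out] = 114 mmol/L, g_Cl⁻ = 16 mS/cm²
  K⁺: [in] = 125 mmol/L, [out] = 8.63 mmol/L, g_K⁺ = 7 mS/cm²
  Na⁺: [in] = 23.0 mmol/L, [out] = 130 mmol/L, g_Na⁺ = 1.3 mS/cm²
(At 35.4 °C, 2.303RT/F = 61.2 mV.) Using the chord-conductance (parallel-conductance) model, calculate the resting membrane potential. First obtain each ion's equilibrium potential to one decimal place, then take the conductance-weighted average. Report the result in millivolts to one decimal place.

-57.6 mV

E_Cl⁻ = (61.2/-1)·log₁₀(114/11.9) = -60.1 mV
E_K⁺ = (61.2/1)·log₁₀(8.63/125) = -71.0 mV
E_Na⁺ = (61.2/1)·log₁₀(130/23.0) = 46.0 mV
Vm = (Σ gᵢEᵢ)/(Σ gᵢ) = (16·-60.1 + 7·-71.0 + 1.3·46.0) / (16 + 7 + 1.3)
= -1398.80 / 24.3 = -57.56 mV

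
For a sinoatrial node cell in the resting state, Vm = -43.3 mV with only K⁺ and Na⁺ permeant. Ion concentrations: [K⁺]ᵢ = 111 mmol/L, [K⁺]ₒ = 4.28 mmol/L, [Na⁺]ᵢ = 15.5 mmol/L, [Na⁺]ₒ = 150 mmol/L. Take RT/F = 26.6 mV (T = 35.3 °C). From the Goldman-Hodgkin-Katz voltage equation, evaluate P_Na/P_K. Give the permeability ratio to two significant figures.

0.12

Let α = P_Na/P_K. GHK: Vm = 26.6·ln[(Kₒ + α·Naₒ)/(Kᵢ + α·Naᵢ)].
e^(Vm/26.6) = e^(-43.3/26.6) = 0.19636
So 0.19636·(Kᵢ + α·Naᵢ) = Kₒ + α·Naₒ → α = (0.19636·111.0 − 4.28) / (150.0 − 0.19636·15.5)
α = (21.8 − 4.28) / (150.0 − 3.044) = 17.52/147 = 0.1192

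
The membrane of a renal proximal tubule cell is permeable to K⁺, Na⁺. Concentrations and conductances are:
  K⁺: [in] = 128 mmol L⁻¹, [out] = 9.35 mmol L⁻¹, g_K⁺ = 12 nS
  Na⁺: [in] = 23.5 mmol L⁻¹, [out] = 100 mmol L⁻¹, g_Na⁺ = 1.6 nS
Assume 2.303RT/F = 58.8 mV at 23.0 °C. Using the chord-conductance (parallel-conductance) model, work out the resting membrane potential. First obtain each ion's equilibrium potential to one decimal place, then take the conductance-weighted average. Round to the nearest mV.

E_K⁺ = (58.8/1)·log₁₀(9.35/128) = -66.8 mV
E_Na⁺ = (58.8/1)·log₁₀(100/23.5) = 37.0 mV
Vm = (Σ gᵢEᵢ)/(Σ gᵢ) = (12·-66.8 + 1.6·37.0) / (12 + 1.6)
= -742.40 / 13.6 = -54.59 mV

-55 mV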